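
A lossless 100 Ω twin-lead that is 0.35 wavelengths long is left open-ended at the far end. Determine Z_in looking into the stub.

Z_in ≈ +j72.7 Ω

βl = 2π × 0.35 = 126°
tan(βl) = -1.38
For an open-ended stub, Z_in = −jZ_0·cot(βl) = −jZ_0/tan(βl)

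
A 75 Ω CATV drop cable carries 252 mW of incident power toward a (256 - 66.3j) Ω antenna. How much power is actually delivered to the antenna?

P_delivered ≈ 170 mW

|Γ| = |(181 − j66.3)/(331 − j66.3)| = 0.571
|Γ|² = 0.326
P_refl = |Γ|²·P_inc = 82.2 mW, P_del = (1 − |Γ|²)·P_inc = 170 mW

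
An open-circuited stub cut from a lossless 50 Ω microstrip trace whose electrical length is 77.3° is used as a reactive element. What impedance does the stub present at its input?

tan(βl) = 4.44
For an open-circuited stub, Z_in = −jZ_0·cot(βl) = −jZ_0/tan(βl)

Z_in ≈ −j11.3 Ω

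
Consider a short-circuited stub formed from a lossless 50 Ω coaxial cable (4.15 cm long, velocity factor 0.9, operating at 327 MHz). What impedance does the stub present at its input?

λ = v/f = 0.9·c / 327 MHz = 0.826 m
βl = 2π·l/λ = 2π × 0.0503 = 18.1°
tan(βl) = 0.327
For a short-circuited stub, Z_in = jZ_0·tan(βl)

Z_in ≈ +j16.3 Ω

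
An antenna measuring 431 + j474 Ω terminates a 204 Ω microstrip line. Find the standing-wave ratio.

VSWR ≈ 4.94

Γ = (Z_L − Z_0)/(Z_L + Z_0) = (227 + j474)/(635 + j474)
|Γ| = 526/792 = 0.663
VSWR = (1 + |Γ|)/(1 − |Γ|) = 1.66/0.337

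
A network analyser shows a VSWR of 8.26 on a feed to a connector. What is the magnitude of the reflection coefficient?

|Γ| ≈ 0.784

|Γ| = (S − 1)/(S + 1) = (8.26 − 1)/(8.26 + 1) = 7.26/9.26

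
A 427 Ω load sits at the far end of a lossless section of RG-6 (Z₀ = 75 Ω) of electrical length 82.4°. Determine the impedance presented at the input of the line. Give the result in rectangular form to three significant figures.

tan(βl) = tan(82.4°) = 7.49
Z_in = Z_0·(Z_L + jZ_0·tanβl)/(Z_0 + jZ_L·tanβl)
     = 75·(427 + j562)/(75 + j3200)

Z_in ≈ 13.4 − j9.69 Ω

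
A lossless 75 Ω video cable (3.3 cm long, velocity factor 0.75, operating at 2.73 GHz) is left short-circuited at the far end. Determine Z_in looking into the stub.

λ = v/f = 0.75·c / 2.73 GHz = 0.0824 m
βl = 2π·l/λ = 2π × 0.4 = 144°
tan(βl) = -0.723
For a short-circuited stub, Z_in = jZ_0·tan(βl)

Z_in ≈ −j54.2 Ω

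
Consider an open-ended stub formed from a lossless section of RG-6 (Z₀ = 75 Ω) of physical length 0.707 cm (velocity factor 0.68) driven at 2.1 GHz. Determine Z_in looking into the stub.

λ = v/f = 0.68·c / 2.1 GHz = 0.0971 m
βl = 2π·l/λ = 2π × 0.0728 = 26.2°
tan(βl) = 0.492
For an open-ended stub, Z_in = −jZ_0·cot(βl) = −jZ_0/tan(βl)

Z_in ≈ −j152 Ω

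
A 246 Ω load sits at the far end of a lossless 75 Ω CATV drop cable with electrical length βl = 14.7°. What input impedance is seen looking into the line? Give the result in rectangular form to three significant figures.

Z_in ≈ 151 − j110 Ω

tan(βl) = tan(14.7°) = 0.262
Z_in = Z_0·(Z_L + jZ_0·tanβl)/(Z_0 + jZ_L·tanβl)
     = 75·(246 + j19.7)/(75 + j64.5)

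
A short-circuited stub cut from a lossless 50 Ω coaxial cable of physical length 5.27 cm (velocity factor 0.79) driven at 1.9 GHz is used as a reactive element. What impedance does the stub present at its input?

Z_in ≈ −j26.5 Ω

λ = v/f = 0.79·c / 1.9 GHz = 0.125 m
βl = 2π·l/λ = 2π × 0.422 = 152°
tan(βl) = -0.53
For a short-circuited stub, Z_in = jZ_0·tan(βl)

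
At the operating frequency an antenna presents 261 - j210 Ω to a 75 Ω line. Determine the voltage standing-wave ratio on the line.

VSWR ≈ 5.85

Γ = (Z_L − Z_0)/(Z_L + Z_0) = (186 − j210)/(336 − j210)
|Γ| = 281/396 = 0.708
VSWR = (1 + |Γ|)/(1 − |Γ|) = 1.71/0.292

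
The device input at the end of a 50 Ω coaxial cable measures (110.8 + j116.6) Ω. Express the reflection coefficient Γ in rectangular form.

Γ ≈ 0.592 + j0.296

Γ = (Z_L − Z_0)/(Z_L + Z_0) = (60.8 + j116.6)/(160.8 + j116.6)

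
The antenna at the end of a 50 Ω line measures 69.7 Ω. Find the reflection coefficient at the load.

Γ = 0.165

Γ = (Z_L − Z_0)/(Z_L + Z_0) = (69.7 − 50)/(69.7 + 50) = 19.7/119.7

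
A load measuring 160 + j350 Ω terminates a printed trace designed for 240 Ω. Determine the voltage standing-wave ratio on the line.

VSWR ≈ 5.16

Γ = (Z_L − Z_0)/(Z_L + Z_0) = (-80 + j350)/(400 + j350)
|Γ| = 359/532 = 0.675
VSWR = (1 + |Γ|)/(1 − |Γ|) = 1.68/0.325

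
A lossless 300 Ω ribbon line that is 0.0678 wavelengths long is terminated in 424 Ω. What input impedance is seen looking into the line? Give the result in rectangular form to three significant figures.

Z_in ≈ 362 − j96.2 Ω

βl = 2π × 0.0678 = 24.4°
tan(βl) = tan(24.4°) = 0.454
Z_in = Z_0·(Z_L + jZ_0·tanβl)/(Z_0 + jZ_L·tanβl)
     = 300·(424 + j136)/(300 + j192)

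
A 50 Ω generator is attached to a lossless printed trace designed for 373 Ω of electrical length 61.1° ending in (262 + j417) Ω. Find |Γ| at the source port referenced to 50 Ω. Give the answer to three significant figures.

tan(βl) = 1.81
Z_in = Z_0·(Z_L + jZ_0·tanβl)/(Z_0 + jZ_L·tanβl) = 420 − j544 Ω
Γ_s = (Z_in − Z_s)/(Z_in + Z_s) = (370 − j544)/(470 − j544), |Γ_s| = 0.915

|Γ| ≈ 0.915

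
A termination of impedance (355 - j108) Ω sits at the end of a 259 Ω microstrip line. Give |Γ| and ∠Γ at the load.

Γ ≈ 0.232 ∠ -38.4°

Γ = (Z_L − Z_0)/(Z_L + Z_0) = (96 − j108)/(614 − j108)
|Γ| = 144/623 = 0.232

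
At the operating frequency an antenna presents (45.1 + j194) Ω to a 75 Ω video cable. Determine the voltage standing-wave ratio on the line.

VSWR ≈ 13.3

Γ = (Z_L − Z_0)/(Z_L + Z_0) = (-29.9 + j194)/(120.1 + j194)
|Γ| = 196/228 = 0.86
VSWR = (1 + |Γ|)/(1 − |Γ|) = 1.86/0.14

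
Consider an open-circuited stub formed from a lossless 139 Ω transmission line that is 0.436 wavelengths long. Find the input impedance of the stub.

βl = 2π × 0.436 = 157°
tan(βl) = -0.425
For an open-circuited stub, Z_in = −jZ_0·cot(βl) = −jZ_0/tan(βl)

Z_in ≈ +j327 Ω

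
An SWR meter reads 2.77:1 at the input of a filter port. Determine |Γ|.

|Γ| = (S − 1)/(S + 1) = (2.77 − 1)/(2.77 + 1) = 1.77/3.77

|Γ| ≈ 0.469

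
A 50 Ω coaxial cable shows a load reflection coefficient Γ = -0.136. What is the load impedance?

Z_L ≈ 38 Ω

Z_L = Z_0·(1 + Γ)/(1 − Γ) = 50·(0.864)/(1.14)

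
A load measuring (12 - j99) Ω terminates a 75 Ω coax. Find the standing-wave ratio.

Γ = (Z_L − Z_0)/(Z_L + Z_0) = (-63 − j99)/(87 − j99)
|Γ| = 117/132 = 0.89
VSWR = (1 + |Γ|)/(1 − |Γ|) = 1.89/0.11

VSWR ≈ 17.2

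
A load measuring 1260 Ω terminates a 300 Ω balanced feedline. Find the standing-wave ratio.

VSWR ≈ 4.2

Γ = (1260 − 300)/(1260 + 300) = 0.615
VSWR = (1 + 0.615)/(1 − 0.615)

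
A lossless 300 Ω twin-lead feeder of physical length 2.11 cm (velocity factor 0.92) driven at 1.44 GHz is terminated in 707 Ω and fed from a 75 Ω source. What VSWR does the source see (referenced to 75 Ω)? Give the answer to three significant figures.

λ = v/f = 0.92·c / 1.44 GHz = 0.192 m
βl = 2π·l/λ = 2π × 0.11 = 39.6°
tan(βl) = 0.828
Z_in = Z_0·(Z_L + jZ_0·tanβl)/(Z_0 + jZ_L·tanβl) = 248 − j235 Ω
Γ_s = (Z_in − Z_s)/(Z_in + Z_s) = (173 − j235)/(323 − j235), |Γ_s| = 0.731
VSWR = (1 + |Γ_s|)/(1 − |Γ_s|)

VSWR ≈ 6.43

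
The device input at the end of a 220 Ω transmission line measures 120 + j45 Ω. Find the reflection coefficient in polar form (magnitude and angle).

Γ ≈ 0.32 ∠ 148°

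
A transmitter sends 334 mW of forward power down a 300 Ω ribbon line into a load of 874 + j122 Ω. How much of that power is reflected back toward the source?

|Γ| = |(574 + j122)/(1174 + j122)| = 0.497
|Γ|² = 0.247
P_refl = |Γ|²·P_inc = 82.6 mW, P_del = (1 − |Γ|²)·P_inc = 251 mW

P_reflected ≈ 82.6 mW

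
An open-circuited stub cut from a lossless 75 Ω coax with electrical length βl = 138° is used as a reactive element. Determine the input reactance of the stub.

X_in ≈ 83.3 Ω (inductive)

tan(βl) = -0.9
For an open-circuited stub, Z_in = −jZ_0·cot(βl) = −jZ_0/tan(βl)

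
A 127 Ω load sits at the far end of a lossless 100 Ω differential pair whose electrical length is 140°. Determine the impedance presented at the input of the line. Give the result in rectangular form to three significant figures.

Z_in ≈ 101 + j24.1 Ω

tan(βl) = tan(140°) = -0.839
Z_in = Z_0·(Z_L + jZ_0·tanβl)/(Z_0 + jZ_L·tanβl)
     = 100·(127 − j83.9)/(100 − j107)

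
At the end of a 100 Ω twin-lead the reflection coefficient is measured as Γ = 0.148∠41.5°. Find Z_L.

Z_L ≈ 122 + j24.5 Ω

Z_L = Z_0·(1 + Γ)/(1 − Γ) = 100·(1.11 + j0.0981)/(0.889 − j0.0981)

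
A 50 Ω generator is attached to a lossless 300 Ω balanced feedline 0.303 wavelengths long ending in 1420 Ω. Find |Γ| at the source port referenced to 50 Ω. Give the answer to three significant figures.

βl = 2π × 0.303 = 109°
tan(βl) = -2.89
Z_in = Z_0·(Z_L + jZ_0·tanβl)/(Z_0 + jZ_L·tanβl) = 70.6 + j98.6 Ω
Γ_s = (Z_in − Z_s)/(Z_in + Z_s) = (20.6 + j98.6)/(121 + j98.6), |Γ_s| = 0.647

|Γ| ≈ 0.647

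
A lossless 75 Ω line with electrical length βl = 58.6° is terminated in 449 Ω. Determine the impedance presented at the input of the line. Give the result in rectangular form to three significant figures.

tan(βl) = tan(58.6°) = 1.64
Z_in = Z_0·(Z_L + jZ_0·tanβl)/(Z_0 + jZ_L·tanβl)
     = 75·(449 + j123)/(75 + j736)

Z_in ≈ 17 − j44 Ω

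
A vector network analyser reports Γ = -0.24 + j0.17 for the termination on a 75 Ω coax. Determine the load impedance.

Z_L = Z_0·(1 + Γ)/(1 − Γ) = 75·(0.76 + j0.17)/(1.24 − j0.17)

Z_L ≈ 43.7 + j16.3 Ω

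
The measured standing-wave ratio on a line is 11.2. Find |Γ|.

|Γ| ≈ 0.836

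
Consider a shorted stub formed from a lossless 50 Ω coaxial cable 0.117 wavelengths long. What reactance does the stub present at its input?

βl = 2π × 0.117 = 42.1°
tan(βl) = 0.904
For a shorted stub, Z_in = jZ_0·tan(βl)

X_in ≈ 45.2 Ω (inductive)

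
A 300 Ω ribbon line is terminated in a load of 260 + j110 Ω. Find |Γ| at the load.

Γ = (Z_L − Z_0)/(Z_L + Z_0) = (-40 + j110)/(560 + j110)
|Γ| = 117/571

|Γ| ≈ 0.205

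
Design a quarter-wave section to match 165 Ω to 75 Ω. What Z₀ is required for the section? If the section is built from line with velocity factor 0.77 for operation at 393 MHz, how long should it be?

Z_qwt = √(Z_0·R_L) = √(75 × 165) = √12380
λ = 0.77·c/f = 0.588 m, so l = λ/4 = 0.147 m

Z_qwt ≈ 111 Ω; length ≈ 14.7 cm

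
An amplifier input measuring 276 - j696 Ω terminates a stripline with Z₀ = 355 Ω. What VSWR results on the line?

VSWR ≈ 6.86

Γ = (Z_L − Z_0)/(Z_L + Z_0) = (-79 − j696)/(631 − j696)
|Γ| = 700/939 = 0.746
VSWR = (1 + |Γ|)/(1 − |Γ|) = 1.75/0.254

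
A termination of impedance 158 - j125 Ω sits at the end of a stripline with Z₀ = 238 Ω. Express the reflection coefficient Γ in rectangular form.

Γ = (Z_L − Z_0)/(Z_L + Z_0) = (-80 − j125)/(396 − j125)

Γ ≈ -0.0931 − j0.345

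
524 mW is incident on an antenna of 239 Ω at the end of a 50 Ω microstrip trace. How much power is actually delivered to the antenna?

P_delivered ≈ 300 mW

Γ = (239 − 50)/(239 + 50) = 0.654
|Γ|² = 0.428
P_refl = |Γ|²·P_inc = 224 mW, P_del = (1 − |Γ|²)·P_inc = 300 mW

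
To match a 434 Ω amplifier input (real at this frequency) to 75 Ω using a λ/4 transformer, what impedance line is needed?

Z_qwt = √(Z_0·R_L) = √(75 × 434) = √32550

Z_qwt ≈ 180 Ω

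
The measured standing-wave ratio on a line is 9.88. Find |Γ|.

|Γ| ≈ 0.816

|Γ| = (S − 1)/(S + 1) = (9.88 − 1)/(9.88 + 1) = 8.88/10.9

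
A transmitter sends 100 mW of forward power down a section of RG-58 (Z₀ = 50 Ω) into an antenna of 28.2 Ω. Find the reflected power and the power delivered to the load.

Γ = (28.2 − 50)/(28.2 + 50) = -0.279
|Γ|² = 0.0777
P_refl = |Γ|²·P_inc = 7.77 mW, P_del = (1 − |Γ|²)·P_inc = 92.2 mW

P_reflected ≈ 7.77 mW; P_delivered ≈ 92.2 mW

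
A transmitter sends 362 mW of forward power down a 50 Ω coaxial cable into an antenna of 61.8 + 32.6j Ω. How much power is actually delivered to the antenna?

P_delivered ≈ 330 mW

|Γ| = |(11.8 + j32.6)/(111.8 + j32.6)| = 0.298
|Γ|² = 0.0886
P_refl = |Γ|²·P_inc = 32.1 mW, P_del = (1 − |Γ|²)·P_inc = 330 mW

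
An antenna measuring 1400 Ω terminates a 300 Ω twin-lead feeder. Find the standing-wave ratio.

Γ = (1400 − 300)/(1400 + 300) = 0.647
VSWR = (1 + 0.647)/(1 − 0.647)

VSWR ≈ 4.67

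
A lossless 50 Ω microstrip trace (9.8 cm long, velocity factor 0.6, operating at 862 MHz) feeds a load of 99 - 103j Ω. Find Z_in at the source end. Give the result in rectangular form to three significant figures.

λ = v/f = 0.6·c / 862 MHz = 0.209 m
βl = 2π·l/λ = 2π × 0.469 = 169°
tan(βl) = tan(169°) = -0.195
Z_in = Z_0·(Z_L + jZ_0·tanβl)/(Z_0 + jZ_L·tanβl)
     = 50·(99 − j113)/(29.9 − j19.3)

Z_in ≈ 203 − j57.5 Ω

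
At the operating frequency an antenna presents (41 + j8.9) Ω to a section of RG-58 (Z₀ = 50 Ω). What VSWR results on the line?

Γ = (Z_L − Z_0)/(Z_L + Z_0) = (-9 + j8.9)/(91 + j8.9)
|Γ| = 12.7/91.4 = 0.138
VSWR = (1 + |Γ|)/(1 − |Γ|) = 1.14/0.862

VSWR ≈ 1.32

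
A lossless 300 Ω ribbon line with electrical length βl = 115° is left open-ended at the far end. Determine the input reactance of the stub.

X_in ≈ 140 Ω (inductive)

tan(βl) = -2.14
For an open-ended stub, Z_in = −jZ_0·cot(βl) = −jZ_0/tan(βl)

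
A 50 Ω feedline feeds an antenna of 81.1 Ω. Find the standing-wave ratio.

Γ = (81.1 − 50)/(81.1 + 50) = 0.237
VSWR = (1 + 0.237)/(1 − 0.237)

VSWR ≈ 1.62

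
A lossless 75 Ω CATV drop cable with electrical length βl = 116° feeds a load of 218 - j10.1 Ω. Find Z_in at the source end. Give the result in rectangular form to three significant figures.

tan(βl) = tan(116°) = -2.05
Z_in = Z_0·(Z_L + jZ_0·tanβl)/(Z_0 + jZ_L·tanβl)
     = 75·(218 − j164)/(54.3 − j447)

Z_in ≈ 31.5 + j32.8 Ω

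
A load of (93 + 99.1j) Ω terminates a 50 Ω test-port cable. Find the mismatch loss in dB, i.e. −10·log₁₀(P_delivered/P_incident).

mismatch loss ≈ 2.11 dB

Γ = (43 + j99.1)/(143 + j99.1), |Γ| = 0.621
|Γ|² = 0.386, so P_del/P_inc = 1 − |Γ|² = 0.614
ML = −10·log₁₀(1 − |Γ|²)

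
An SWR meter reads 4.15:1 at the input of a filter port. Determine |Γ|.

|Γ| = (S − 1)/(S + 1) = (4.15 − 1)/(4.15 + 1) = 3.15/5.15

|Γ| ≈ 0.612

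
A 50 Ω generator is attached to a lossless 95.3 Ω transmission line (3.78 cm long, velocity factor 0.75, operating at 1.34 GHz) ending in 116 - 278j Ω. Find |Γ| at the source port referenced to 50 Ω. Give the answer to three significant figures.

λ = v/f = 0.75·c / 1.34 GHz = 0.168 m
βl = 2π·l/λ = 2π × 0.225 = 81°
tan(βl) = 6.34
Z_in = Z_0·(Z_L + jZ_0·tanβl)/(Z_0 + jZ_L·tanβl) = 10.9 + j12.4 Ω
Γ_s = (Z_in − Z_s)/(Z_in + Z_s) = (-39.1 + j12.4)/(60.9 + j12.4), |Γ_s| = 0.661

|Γ| ≈ 0.661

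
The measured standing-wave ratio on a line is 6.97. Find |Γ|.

|Γ| ≈ 0.749

|Γ| = (S − 1)/(S + 1) = (6.97 − 1)/(6.97 + 1) = 5.97/7.97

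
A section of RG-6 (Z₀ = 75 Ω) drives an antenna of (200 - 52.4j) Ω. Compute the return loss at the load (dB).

RL ≈ 6.3 dB

Γ = (125 − j52.4)/(275 − j52.4), |Γ| = 0.484
RL = −20·log₁₀|Γ| = −20·log₁₀(0.484)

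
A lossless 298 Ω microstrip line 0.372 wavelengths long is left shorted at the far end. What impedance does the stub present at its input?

Z_in ≈ −j309 Ω

βl = 2π × 0.372 = 134°
tan(βl) = -1.04
For a shorted stub, Z_in = jZ_0·tan(βl)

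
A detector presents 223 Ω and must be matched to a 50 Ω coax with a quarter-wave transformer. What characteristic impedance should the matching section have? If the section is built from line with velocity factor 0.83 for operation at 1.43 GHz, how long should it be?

Z_qwt ≈ 106 Ω; length ≈ 4.35 cm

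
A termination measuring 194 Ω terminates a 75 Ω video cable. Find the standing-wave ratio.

For a purely resistive load, VSWR = R_L/Z_0 or Z_0/R_L (whichever > 1) = 194/75

VSWR ≈ 2.59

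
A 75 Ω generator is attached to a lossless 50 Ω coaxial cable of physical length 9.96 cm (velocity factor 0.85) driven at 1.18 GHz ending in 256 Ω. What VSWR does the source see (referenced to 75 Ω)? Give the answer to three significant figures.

VSWR ≈ 3.68

λ = v/f = 0.85·c / 1.18 GHz = 0.216 m
βl = 2π·l/λ = 2π × 0.461 = 166°
tan(βl) = -0.251
Z_in = Z_0·(Z_L + jZ_0·tanβl)/(Z_0 + jZ_L·tanβl) = 103 + j119 Ω
Γ_s = (Z_in − Z_s)/(Z_in + Z_s) = (27.7 + j119)/(178 + j119), |Γ_s| = 0.572
VSWR = (1 + |Γ_s|)/(1 − |Γ_s|)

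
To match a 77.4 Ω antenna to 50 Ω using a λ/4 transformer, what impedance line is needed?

Z_qwt = √(Z_0·R_L) = √(50 × 77.4) = √3870

Z_qwt ≈ 62.2 Ω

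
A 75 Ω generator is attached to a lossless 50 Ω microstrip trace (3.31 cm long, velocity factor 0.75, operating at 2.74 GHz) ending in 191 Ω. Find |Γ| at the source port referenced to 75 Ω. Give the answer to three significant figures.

λ = v/f = 0.75·c / 2.74 GHz = 0.0821 m
βl = 2π·l/λ = 2π × 0.403 = 145°
tan(βl) = -0.697
Z_in = Z_0·(Z_L + jZ_0·tanβl)/(Z_0 + jZ_L·tanβl) = 35.1 + j58.5 Ω
Γ_s = (Z_in − Z_s)/(Z_in + Z_s) = (-39.9 + j58.5)/(110 + j58.5), |Γ_s| = 0.568

|Γ| ≈ 0.568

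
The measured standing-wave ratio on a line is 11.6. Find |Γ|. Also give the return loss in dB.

|Γ| ≈ 0.841; return loss ≈ 1.5 dB

|Γ| = (S − 1)/(S + 1) = (11.6 − 1)/(11.6 + 1) = 10.6/12.6
RL = −20·log₁₀|Γ| = −20·log₁₀(0.841)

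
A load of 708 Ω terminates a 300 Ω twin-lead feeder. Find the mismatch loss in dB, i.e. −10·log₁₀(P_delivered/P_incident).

Γ = (708 − 300)/(708 + 300) = 0.405
|Γ|² = 0.164, so P_del/P_inc = 1 − |Γ|² = 0.836
ML = −10·log₁₀(1 − |Γ|²)

mismatch loss ≈ 0.777 dB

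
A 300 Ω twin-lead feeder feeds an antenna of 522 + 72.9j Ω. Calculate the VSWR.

Γ = (Z_L − Z_0)/(Z_L + Z_0) = (222 + j72.9)/(822 + j72.9)
|Γ| = 234/825 = 0.283
VSWR = (1 + |Γ|)/(1 − |Γ|) = 1.28/0.717

VSWR ≈ 1.79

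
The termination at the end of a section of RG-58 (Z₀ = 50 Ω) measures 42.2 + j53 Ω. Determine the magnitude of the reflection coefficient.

|Γ| ≈ 0.504

Γ = (Z_L − Z_0)/(Z_L + Z_0) = (-7.8 + j53)/(92.2 + j53)
|Γ| = 53.6/106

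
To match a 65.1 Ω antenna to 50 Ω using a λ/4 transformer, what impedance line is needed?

Z_qwt ≈ 57.1 Ω

Z_qwt = √(Z_0·R_L) = √(50 × 65.1) = √3255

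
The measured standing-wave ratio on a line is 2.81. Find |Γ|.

|Γ| ≈ 0.475

|Γ| = (S − 1)/(S + 1) = (2.81 − 1)/(2.81 + 1) = 1.81/3.81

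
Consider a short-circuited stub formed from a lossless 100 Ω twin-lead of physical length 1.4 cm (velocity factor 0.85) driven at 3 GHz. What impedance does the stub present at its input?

λ = v/f = 0.85·c / 3 GHz = 0.085 m
βl = 2π·l/λ = 2π × 0.165 = 59.3°
tan(βl) = 1.68
For a short-circuited stub, Z_in = jZ_0·tan(βl)

Z_in ≈ +j168 Ω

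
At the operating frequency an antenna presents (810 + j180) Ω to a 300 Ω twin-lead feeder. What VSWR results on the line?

Γ = (Z_L − Z_0)/(Z_L + Z_0) = (510 + j180)/(1110 + j180)
|Γ| = 541/1120 = 0.481
VSWR = (1 + |Γ|)/(1 − |Γ|) = 1.48/0.519

VSWR ≈ 2.85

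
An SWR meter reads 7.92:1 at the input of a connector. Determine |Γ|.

|Γ| = (S − 1)/(S + 1) = (7.92 − 1)/(7.92 + 1) = 6.92/8.92

|Γ| ≈ 0.776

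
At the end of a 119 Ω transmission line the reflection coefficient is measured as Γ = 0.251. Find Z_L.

Z_L ≈ 199 Ω

Z_L = Z_0·(1 + Γ)/(1 − Γ) = 119·(1.25)/(0.749)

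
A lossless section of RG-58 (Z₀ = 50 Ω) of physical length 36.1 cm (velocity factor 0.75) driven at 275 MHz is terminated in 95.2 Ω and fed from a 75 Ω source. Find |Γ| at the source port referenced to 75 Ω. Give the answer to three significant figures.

|Γ| ≈ 0.222

λ = v/f = 0.75·c / 275 MHz = 0.818 m
βl = 2π·l/λ = 2π × 0.441 = 159°
tan(βl) = -0.387
Z_in = Z_0·(Z_L + jZ_0·tanβl)/(Z_0 + jZ_L·tanβl) = 70.9 + j32.9 Ω
Γ_s = (Z_in − Z_s)/(Z_in + Z_s) = (-4.06 + j32.9)/(146 + j32.9), |Γ_s| = 0.222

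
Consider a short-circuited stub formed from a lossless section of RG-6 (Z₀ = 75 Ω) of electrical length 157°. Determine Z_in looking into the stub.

tan(βl) = -0.424
For a short-circuited stub, Z_in = jZ_0·tan(βl)

Z_in ≈ −j31.8 Ω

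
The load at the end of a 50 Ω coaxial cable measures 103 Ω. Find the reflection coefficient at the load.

Γ = (Z_L − Z_0)/(Z_L + Z_0) = (103 − 50)/(103 + 50) = 53/153

Γ = 0.346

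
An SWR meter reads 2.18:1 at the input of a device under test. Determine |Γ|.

|Γ| = (S − 1)/(S + 1) = (2.18 − 1)/(2.18 + 1) = 1.18/3.18

|Γ| ≈ 0.371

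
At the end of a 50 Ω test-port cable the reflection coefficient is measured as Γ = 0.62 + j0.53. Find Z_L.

Z_L ≈ 39.3 + j125 Ω

Z_L = Z_0·(1 + Γ)/(1 − Γ) = 50·(1.62 + j0.53)/(0.38 − j0.53)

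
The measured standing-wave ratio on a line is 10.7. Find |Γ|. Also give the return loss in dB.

|Γ| ≈ 0.829; return loss ≈ 1.63 dB

|Γ| = (S − 1)/(S + 1) = (10.7 − 1)/(10.7 + 1) = 9.7/11.7
RL = −20·log₁₀|Γ| = −20·log₁₀(0.829)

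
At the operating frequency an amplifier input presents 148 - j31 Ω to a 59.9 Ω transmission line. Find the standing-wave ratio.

Γ = (Z_L − Z_0)/(Z_L + Z_0) = (88.1 − j31)/(207.9 − j31)
|Γ| = 93.4/210 = 0.444
VSWR = (1 + |Γ|)/(1 − |Γ|) = 1.44/0.556

VSWR ≈ 2.6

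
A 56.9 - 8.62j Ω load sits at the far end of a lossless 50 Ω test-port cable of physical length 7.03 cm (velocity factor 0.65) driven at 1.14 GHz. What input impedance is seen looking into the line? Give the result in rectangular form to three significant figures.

Z_in ≈ 60.8 + j3.78 Ω

λ = v/f = 0.65·c / 1.14 GHz = 0.171 m
βl = 2π·l/λ = 2π × 0.411 = 148°
tan(βl) = tan(148°) = -0.626
Z_in = Z_0·(Z_L + jZ_0·tanβl)/(Z_0 + jZ_L·tanβl)
     = 50·(56.9 − j39.9)/(44.6 − j35.6)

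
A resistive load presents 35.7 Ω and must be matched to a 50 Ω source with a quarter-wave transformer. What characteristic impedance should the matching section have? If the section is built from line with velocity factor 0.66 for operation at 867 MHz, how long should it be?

Z_qwt ≈ 42.2 Ω; length ≈ 5.71 cm

Z_qwt = √(Z_0·R_L) = √(50 × 35.7) = √1785
λ = 0.66·c/f = 0.228 m, so l = λ/4 = 0.0571 m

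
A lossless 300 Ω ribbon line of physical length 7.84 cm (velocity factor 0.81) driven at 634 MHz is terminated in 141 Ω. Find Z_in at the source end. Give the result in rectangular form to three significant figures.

Z_in ≈ 499 + j223 Ω

λ = v/f = 0.81·c / 634 MHz = 0.383 m
βl = 2π·l/λ = 2π × 0.205 = 73.6°
tan(βl) = tan(73.6°) = 3.41
Z_in = Z_0·(Z_L + jZ_0·tanβl)/(Z_0 + jZ_L·tanβl)
     = 300·(141 + j1020)/(300 + j480)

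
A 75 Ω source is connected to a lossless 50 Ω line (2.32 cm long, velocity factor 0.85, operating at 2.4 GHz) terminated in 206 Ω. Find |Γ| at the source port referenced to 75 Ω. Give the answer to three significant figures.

λ = v/f = 0.85·c / 2.4 GHz = 0.106 m
βl = 2π·l/λ = 2π × 0.218 = 78.6°
tan(βl) = 4.96
Z_in = Z_0·(Z_L + jZ_0·tanβl)/(Z_0 + jZ_L·tanβl) = 12.6 − j9.46 Ω
Γ_s = (Z_in − Z_s)/(Z_in + Z_s) = (-62.4 − j9.46)/(87.6 − j9.46), |Γ_s| = 0.716

|Γ| ≈ 0.716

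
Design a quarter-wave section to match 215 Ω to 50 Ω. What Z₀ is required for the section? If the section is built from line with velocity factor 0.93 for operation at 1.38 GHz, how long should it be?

Z_qwt = √(Z_0·R_L) = √(50 × 215) = √10750
λ = 0.93·c/f = 0.202 m, so l = λ/4 = 0.0505 m

Z_qwt ≈ 104 Ω; length ≈ 5.05 cm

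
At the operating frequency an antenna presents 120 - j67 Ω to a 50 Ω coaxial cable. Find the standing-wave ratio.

VSWR ≈ 3.26

Γ = (Z_L − Z_0)/(Z_L + Z_0) = (70 − j67)/(170 − j67)
|Γ| = 96.9/183 = 0.53
VSWR = (1 + |Γ|)/(1 − |Γ|) = 1.53/0.47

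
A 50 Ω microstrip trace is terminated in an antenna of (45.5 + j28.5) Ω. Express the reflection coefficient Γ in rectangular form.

Γ = (Z_L − Z_0)/(Z_L + Z_0) = (-4.5 + j28.5)/(95.5 + j28.5)

Γ ≈ 0.0385 + j0.287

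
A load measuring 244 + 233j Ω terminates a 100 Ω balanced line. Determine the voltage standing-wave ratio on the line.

Γ = (Z_L − Z_0)/(Z_L + Z_0) = (144 + j233)/(344 + j233)
|Γ| = 274/415 = 0.659
VSWR = (1 + |Γ|)/(1 − |Γ|) = 1.66/0.341

VSWR ≈ 4.87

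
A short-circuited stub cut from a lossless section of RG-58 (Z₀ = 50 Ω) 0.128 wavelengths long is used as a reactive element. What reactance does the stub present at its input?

βl = 2π × 0.128 = 46.1°
tan(βl) = 1.04
For a short-circuited stub, Z_in = jZ_0·tan(βl)

X_in ≈ 51.9 Ω (inductive)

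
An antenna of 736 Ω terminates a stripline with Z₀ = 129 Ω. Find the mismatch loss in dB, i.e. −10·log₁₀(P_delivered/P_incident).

Γ = (736 − 129)/(736 + 129) = 0.702
|Γ|² = 0.492, so P_del/P_inc = 1 − |Γ|² = 0.508
ML = −10·log₁₀(1 − |Γ|²)

mismatch loss ≈ 2.95 dB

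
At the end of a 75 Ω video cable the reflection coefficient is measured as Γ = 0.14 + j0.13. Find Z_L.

Z_L = Z_0·(1 + Γ)/(1 − Γ) = 75·(1.14 + j0.13)/(0.86 − j0.13)

Z_L ≈ 95.5 + j25.8 Ω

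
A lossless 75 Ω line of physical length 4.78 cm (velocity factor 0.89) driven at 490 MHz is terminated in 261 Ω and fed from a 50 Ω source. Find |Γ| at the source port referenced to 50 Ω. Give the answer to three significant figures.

λ = v/f = 0.89·c / 490 MHz = 0.545 m
βl = 2π·l/λ = 2π × 0.0877 = 31.6°
tan(βl) = 0.615
Z_in = Z_0·(Z_L + jZ_0·tanβl)/(Z_0 + jZ_L·tanβl) = 64.5 − j91.9 Ω
Γ_s = (Z_in − Z_s)/(Z_in + Z_s) = (14.5 − j91.9)/(114 − j91.9), |Γ_s| = 0.634

|Γ| ≈ 0.634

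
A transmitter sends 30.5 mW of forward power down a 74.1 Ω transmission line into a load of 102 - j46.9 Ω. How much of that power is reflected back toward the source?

|Γ| = |(27.9 − j46.9)/(176.1 − j46.9)| = 0.299
|Γ|² = 0.0897
P_refl = |Γ|²·P_inc = 2.73 mW, P_del = (1 − |Γ|²)·P_inc = 27.8 mW

P_reflected ≈ 2.73 mW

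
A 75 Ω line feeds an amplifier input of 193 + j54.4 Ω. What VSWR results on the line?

Γ = (Z_L − Z_0)/(Z_L + Z_0) = (118 + j54.4)/(268 + j54.4)
|Γ| = 130/273 = 0.475
VSWR = (1 + |Γ|)/(1 − |Γ|) = 1.48/0.525

VSWR ≈ 2.81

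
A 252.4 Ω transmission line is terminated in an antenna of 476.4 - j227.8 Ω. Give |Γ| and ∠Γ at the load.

Γ ≈ 0.418 ∠ -28.1°

Γ = (Z_L − Z_0)/(Z_L + Z_0) = (224 − j227.8)/(728.8 − j227.8)
|Γ| = 319/764 = 0.418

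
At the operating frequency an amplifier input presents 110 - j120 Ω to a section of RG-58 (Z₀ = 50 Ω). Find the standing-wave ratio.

VSWR ≈ 5.08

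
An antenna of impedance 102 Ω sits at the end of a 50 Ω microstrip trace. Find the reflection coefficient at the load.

Γ = (Z_L − Z_0)/(Z_L + Z_0) = (102 − 50)/(102 + 50) = 52/152

Γ = 0.342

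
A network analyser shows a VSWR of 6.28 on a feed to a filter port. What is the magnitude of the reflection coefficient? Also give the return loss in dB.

|Γ| ≈ 0.725; return loss ≈ 2.79 dB

|Γ| = (S − 1)/(S + 1) = (6.28 − 1)/(6.28 + 1) = 5.28/7.28
RL = −20·log₁₀|Γ| = −20·log₁₀(0.725)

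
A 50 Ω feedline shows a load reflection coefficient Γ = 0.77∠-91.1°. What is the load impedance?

Z_L ≈ 12.5 − j47.4 Ω

Z_L = Z_0·(1 + Γ)/(1 − Γ) = 50·(0.985 − j0.77)/(1.01 + j0.77)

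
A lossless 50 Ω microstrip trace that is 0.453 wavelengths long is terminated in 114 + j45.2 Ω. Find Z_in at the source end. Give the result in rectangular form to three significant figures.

Z_in ≈ 59.1 + j55.7 Ω

βl = 2π × 0.453 = 163°
tan(βl) = tan(163°) = -0.304
Z_in = Z_0·(Z_L + jZ_0·tanβl)/(Z_0 + jZ_L·tanβl)
     = 50·(114 + j30)/(63.8 − j34.7)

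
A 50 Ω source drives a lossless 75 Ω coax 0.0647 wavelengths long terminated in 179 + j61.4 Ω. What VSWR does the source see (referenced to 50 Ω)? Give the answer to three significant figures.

VSWR ≈ 3.94

βl = 2π × 0.0647 = 23.3°
tan(βl) = 0.431
Z_in = Z_0·(Z_L + jZ_0·tanβl)/(Z_0 + jZ_L·tanβl) = 144 − j83.6 Ω
Γ_s = (Z_in − Z_s)/(Z_in + Z_s) = (93.8 − j83.6)/(194 − j83.6), |Γ_s| = 0.595
VSWR = (1 + |Γ_s|)/(1 − |Γ_s|)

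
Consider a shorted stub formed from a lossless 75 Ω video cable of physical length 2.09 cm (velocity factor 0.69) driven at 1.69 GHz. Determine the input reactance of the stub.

X_in ≈ 138 Ω (inductive)

λ = v/f = 0.69·c / 1.69 GHz = 0.122 m
βl = 2π·l/λ = 2π × 0.171 = 61.4°
tan(βl) = 1.84
For a shorted stub, Z_in = jZ_0·tan(βl)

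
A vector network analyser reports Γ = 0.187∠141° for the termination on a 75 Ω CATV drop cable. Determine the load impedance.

Z_L ≈ 54.6 + j13.3 Ω

Z_L = Z_0·(1 + Γ)/(1 − Γ) = 75·(0.855 + j0.118)/(1.15 − j0.118)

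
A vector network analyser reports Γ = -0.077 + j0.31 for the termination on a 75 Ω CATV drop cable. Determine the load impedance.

Z_L = Z_0·(1 + Γ)/(1 − Γ) = 75·(0.923 + j0.31)/(1.08 − j0.31)

Z_L ≈ 53.6 + j37 Ω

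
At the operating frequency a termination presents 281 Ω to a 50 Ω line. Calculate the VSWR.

Γ = (281 − 50)/(281 + 50) = 0.698
VSWR = (1 + 0.698)/(1 − 0.698)

VSWR ≈ 5.62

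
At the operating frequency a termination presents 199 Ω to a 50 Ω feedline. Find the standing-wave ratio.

VSWR ≈ 3.98

For a purely resistive load, VSWR = R_L/Z_0 or Z_0/R_L (whichever > 1) = 199/50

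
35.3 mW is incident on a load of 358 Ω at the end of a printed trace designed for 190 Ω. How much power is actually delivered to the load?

Γ = (358 − 190)/(358 + 190) = 0.307
|Γ|² = 0.094
P_refl = |Γ|²·P_inc = 3.32 mW, P_del = (1 − |Γ|²)·P_inc = 32 mW

P_delivered ≈ 32 mW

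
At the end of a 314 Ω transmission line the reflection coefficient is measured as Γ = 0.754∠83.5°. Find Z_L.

Z_L = Z_0·(1 + Γ)/(1 − Γ) = 314·(1.09 + j0.749)/(0.915 − j0.749)

Z_L ≈ 96.9 + j337 Ω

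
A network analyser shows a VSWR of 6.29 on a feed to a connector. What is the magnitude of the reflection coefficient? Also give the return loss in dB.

|Γ| = (S − 1)/(S + 1) = (6.29 − 1)/(6.29 + 1) = 5.29/7.29
RL = −20·log₁₀|Γ| = −20·log₁₀(0.726)

|Γ| ≈ 0.726; return loss ≈ 2.79 dB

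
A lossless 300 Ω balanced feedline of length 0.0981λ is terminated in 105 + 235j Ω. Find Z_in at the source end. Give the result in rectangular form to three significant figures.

Z_in ≈ 608 + j667 Ω

βl = 2π × 0.0981 = 35.3°
tan(βl) = tan(35.3°) = 0.708
Z_in = Z_0·(Z_L + jZ_0·tanβl)/(Z_0 + jZ_L·tanβl)
     = 300·(105 + j448)/(134 + j74.4)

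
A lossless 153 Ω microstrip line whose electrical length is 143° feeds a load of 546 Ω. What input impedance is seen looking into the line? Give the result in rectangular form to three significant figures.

tan(βl) = tan(143°) = -0.754
Z_in = Z_0·(Z_L + jZ_0·tanβl)/(Z_0 + jZ_L·tanβl)
     = 153·(546 − j115)/(153 − j411)

Z_in ≈ 104 + j164 Ω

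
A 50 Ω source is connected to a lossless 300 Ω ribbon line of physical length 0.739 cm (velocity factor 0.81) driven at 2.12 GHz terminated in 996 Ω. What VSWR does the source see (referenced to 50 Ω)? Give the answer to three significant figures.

λ = v/f = 0.81·c / 2.12 GHz = 0.115 m
βl = 2π·l/λ = 2π × 0.0645 = 23.2°
tan(βl) = 0.429
Z_in = Z_0·(Z_L + jZ_0·tanβl)/(Z_0 + jZ_L·tanβl) = 390 − j426 Ω
Γ_s = (Z_in − Z_s)/(Z_in + Z_s) = (340 − j426)/(440 − j426), |Γ_s| = 0.89
VSWR = (1 + |Γ_s|)/(1 − |Γ_s|)

VSWR ≈ 17.2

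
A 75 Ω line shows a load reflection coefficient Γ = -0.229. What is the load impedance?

Z_L = Z_0·(1 + Γ)/(1 − Γ) = 75·(0.771)/(1.23)

Z_L ≈ 47.1 Ω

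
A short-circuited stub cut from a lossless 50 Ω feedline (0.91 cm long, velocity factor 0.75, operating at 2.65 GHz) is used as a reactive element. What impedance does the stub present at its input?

λ = v/f = 0.75·c / 2.65 GHz = 0.0849 m
βl = 2π·l/λ = 2π × 0.107 = 38.6°
tan(βl) = 0.798
For a short-circuited stub, Z_in = jZ_0·tan(βl)

Z_in ≈ +j39.9 Ω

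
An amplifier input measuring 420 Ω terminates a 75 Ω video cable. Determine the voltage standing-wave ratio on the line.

VSWR ≈ 5.6

Γ = (420 − 75)/(420 + 75) = 0.697
VSWR = (1 + 0.697)/(1 − 0.697)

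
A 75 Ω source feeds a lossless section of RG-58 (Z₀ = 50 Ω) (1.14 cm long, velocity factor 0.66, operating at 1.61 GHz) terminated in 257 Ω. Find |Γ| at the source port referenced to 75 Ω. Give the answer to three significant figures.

λ = v/f = 0.66·c / 1.61 GHz = 0.123 m
βl = 2π·l/λ = 2π × 0.0927 = 33.4°
tan(βl) = 0.659
Z_in = Z_0·(Z_L + jZ_0·tanβl)/(Z_0 + jZ_L·tanβl) = 29.6 − j67.2 Ω
Γ_s = (Z_in − Z_s)/(Z_in + Z_s) = (-45.4 − j67.2)/(105 − j67.2), |Γ_s| = 0.652

|Γ| ≈ 0.652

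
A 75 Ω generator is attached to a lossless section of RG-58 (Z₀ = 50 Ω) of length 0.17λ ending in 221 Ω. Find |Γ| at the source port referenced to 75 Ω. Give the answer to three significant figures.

|Γ| ≈ 0.706

βl = 2π × 0.17 = 61.2°
tan(βl) = 1.82
Z_in = Z_0·(Z_L + jZ_0·tanβl)/(Z_0 + jZ_L·tanβl) = 14.5 − j25.7 Ω
Γ_s = (Z_in − Z_s)/(Z_in + Z_s) = (-60.5 − j25.7)/(89.5 − j25.7), |Γ_s| = 0.706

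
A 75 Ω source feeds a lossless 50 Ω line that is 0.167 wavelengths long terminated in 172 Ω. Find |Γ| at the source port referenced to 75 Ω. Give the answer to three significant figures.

|Γ| ≈ 0.635

βl = 2π × 0.167 = 60.1°
tan(βl) = 1.74
Z_in = Z_0·(Z_L + jZ_0·tanβl)/(Z_0 + jZ_L·tanβl) = 18.8 − j25.6 Ω
Γ_s = (Z_in − Z_s)/(Z_in + Z_s) = (-56.2 − j25.6)/(93.8 − j25.6), |Γ_s| = 0.635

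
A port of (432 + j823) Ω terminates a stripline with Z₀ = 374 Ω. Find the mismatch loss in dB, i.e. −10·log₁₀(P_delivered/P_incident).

Γ = (58 + j823)/(806 + j823), |Γ| = 0.716
|Γ|² = 0.513, so P_del/P_inc = 1 − |Γ|² = 0.487
ML = −10·log₁₀(1 − |Γ|²)

mismatch loss ≈ 3.12 dB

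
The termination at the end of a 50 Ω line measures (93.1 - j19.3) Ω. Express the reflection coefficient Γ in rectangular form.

Γ ≈ 0.314 − j0.0926

Γ = (Z_L − Z_0)/(Z_L + Z_0) = (43.1 − j19.3)/(143.1 − j19.3)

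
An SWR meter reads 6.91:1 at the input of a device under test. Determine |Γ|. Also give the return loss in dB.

|Γ| ≈ 0.747; return loss ≈ 2.53 dB

|Γ| = (S − 1)/(S + 1) = (6.91 − 1)/(6.91 + 1) = 5.91/7.91
RL = −20·log₁₀|Γ| = −20·log₁₀(0.747)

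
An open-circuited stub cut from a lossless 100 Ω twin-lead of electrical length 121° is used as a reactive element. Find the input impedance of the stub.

Z_in ≈ +j60.1 Ω

tan(βl) = -1.66
For an open-circuited stub, Z_in = −jZ_0·cot(βl) = −jZ_0/tan(βl)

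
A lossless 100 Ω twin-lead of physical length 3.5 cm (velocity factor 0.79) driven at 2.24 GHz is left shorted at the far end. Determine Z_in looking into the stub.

Z_in ≈ −j180 Ω

λ = v/f = 0.79·c / 2.24 GHz = 0.106 m
βl = 2π·l/λ = 2π × 0.331 = 119°
tan(βl) = -1.8
For a shorted stub, Z_in = jZ_0·tan(βl)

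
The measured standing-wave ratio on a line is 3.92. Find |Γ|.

|Γ| ≈ 0.593

|Γ| = (S − 1)/(S + 1) = (3.92 − 1)/(3.92 + 1) = 2.92/4.92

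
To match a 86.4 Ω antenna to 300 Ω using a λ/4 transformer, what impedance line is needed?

Z_qwt ≈ 161 Ω

Z_qwt = √(Z_0·R_L) = √(300 × 86.4) = √25920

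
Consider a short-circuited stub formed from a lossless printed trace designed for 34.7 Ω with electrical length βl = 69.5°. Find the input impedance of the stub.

Z_in ≈ +j92.8 Ω

tan(βl) = 2.67
For a short-circuited stub, Z_in = jZ_0·tan(βl)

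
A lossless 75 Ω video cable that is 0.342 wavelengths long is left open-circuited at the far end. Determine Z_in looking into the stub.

βl = 2π × 0.342 = 123°
tan(βl) = -1.53
For an open-circuited stub, Z_in = −jZ_0·cot(βl) = −jZ_0/tan(βl)

Z_in ≈ +j48.9 Ω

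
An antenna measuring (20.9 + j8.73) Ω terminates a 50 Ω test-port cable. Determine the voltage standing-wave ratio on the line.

VSWR ≈ 2.48

Γ = (Z_L − Z_0)/(Z_L + Z_0) = (-29.1 + j8.73)/(70.9 + j8.73)
|Γ| = 30.4/71.4 = 0.425
VSWR = (1 + |Γ|)/(1 − |Γ|) = 1.43/0.575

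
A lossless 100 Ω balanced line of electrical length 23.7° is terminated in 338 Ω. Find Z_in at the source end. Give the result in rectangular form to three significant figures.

Z_in ≈ 126 − j143 Ω

tan(βl) = tan(23.7°) = 0.439
Z_in = Z_0·(Z_L + jZ_0·tanβl)/(Z_0 + jZ_L·tanβl)
     = 100·(338 + j43.9)/(100 + j148)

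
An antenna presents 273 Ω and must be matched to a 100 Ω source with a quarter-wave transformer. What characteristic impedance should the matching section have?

Z_qwt = √(Z_0·R_L) = √(100 × 273) = √27300

Z_qwt ≈ 165 Ω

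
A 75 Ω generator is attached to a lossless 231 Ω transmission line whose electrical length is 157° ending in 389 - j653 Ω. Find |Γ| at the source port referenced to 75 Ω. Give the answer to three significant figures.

|Γ| ≈ 0.908

tan(βl) = -0.424
Z_in = Z_0·(Z_L + jZ_0·tanβl)/(Z_0 + jZ_L·tanβl) = 833 + j777 Ω
Γ_s = (Z_in − Z_s)/(Z_in + Z_s) = (758 + j777)/(908 + j777), |Γ_s| = 0.908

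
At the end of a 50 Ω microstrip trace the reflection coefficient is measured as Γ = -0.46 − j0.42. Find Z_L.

Z_L ≈ 13.3 − j18.2 Ω

Z_L = Z_0·(1 + Γ)/(1 − Γ) = 50·(0.54 − j0.42)/(1.46 + j0.42)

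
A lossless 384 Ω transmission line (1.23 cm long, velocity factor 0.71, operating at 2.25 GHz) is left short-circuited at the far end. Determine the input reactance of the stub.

X_in ≈ 409 Ω (inductive)

λ = v/f = 0.71·c / 2.25 GHz = 0.0947 m
βl = 2π·l/λ = 2π × 0.13 = 46.8°
tan(βl) = 1.06
For a short-circuited stub, Z_in = jZ_0·tan(βl)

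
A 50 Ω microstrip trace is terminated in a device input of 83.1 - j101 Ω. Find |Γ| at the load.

|Γ| ≈ 0.636

Γ = (Z_L − Z_0)/(Z_L + Z_0) = (33.1 − j101)/(133.1 − j101)
|Γ| = 106/167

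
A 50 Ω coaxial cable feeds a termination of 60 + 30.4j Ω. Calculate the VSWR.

Γ = (Z_L − Z_0)/(Z_L + Z_0) = (10 + j30.4)/(110 + j30.4)
|Γ| = 32/114 = 0.28
VSWR = (1 + |Γ|)/(1 − |Γ|) = 1.28/0.72

VSWR ≈ 1.78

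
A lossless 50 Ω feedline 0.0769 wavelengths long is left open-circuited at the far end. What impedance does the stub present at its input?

βl = 2π × 0.0769 = 27.7°
tan(βl) = 0.525
For an open-circuited stub, Z_in = −jZ_0·cot(βl) = −jZ_0/tan(βl)

Z_in ≈ −j95.3 Ω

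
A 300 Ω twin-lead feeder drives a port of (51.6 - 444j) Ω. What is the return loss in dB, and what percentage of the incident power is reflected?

RL ≈ 0.931 dB; 80.7% of incident power reflected

Γ = (-248.4 − j444)/(351.6 − j444), |Γ| = 0.898
RL = −20·log₁₀(0.898) = 0.931 dB
P_refl/P_inc = |Γ|² = 0.807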